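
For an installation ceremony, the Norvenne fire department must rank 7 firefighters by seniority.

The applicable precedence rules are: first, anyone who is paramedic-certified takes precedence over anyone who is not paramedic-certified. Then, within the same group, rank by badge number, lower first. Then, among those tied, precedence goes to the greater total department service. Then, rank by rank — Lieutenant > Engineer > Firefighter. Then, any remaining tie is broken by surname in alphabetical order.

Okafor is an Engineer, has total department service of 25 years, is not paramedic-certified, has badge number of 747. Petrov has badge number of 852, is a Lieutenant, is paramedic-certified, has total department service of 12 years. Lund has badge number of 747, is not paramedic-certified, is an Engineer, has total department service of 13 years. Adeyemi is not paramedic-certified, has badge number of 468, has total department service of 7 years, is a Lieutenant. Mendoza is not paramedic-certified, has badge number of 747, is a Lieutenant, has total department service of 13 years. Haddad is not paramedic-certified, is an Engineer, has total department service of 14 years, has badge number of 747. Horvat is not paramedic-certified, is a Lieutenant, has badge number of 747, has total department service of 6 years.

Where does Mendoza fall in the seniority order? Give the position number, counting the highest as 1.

5

By the first rule: Petrov (paramedic-certified); then Adeyemi, Okafor, Haddad, Mendoza, Lund and Horvat (each not paramedic-certified).
Among Adeyemi, Okafor, Haddad, Mendoza, Lund and Horvat, by badge number (lower first): Adeyemi (468) before Okafor, Haddad, Mendoza, Lund and Horvat (747).
Among Okafor, Haddad, Mendoza, Lund and Horvat, by total department service (higher first): Okafor (25 years) before Haddad (14 years) before Mendoza and Lund (13 years) before Horvat (6 years).
Among Mendoza and Lund, by rank: Mendoza (Lieutenant) before Lund (Engineer).
Order: Petrov, Adeyemi, Okafor, Haddad, Mendoza, Lund, Horvat. So position 5.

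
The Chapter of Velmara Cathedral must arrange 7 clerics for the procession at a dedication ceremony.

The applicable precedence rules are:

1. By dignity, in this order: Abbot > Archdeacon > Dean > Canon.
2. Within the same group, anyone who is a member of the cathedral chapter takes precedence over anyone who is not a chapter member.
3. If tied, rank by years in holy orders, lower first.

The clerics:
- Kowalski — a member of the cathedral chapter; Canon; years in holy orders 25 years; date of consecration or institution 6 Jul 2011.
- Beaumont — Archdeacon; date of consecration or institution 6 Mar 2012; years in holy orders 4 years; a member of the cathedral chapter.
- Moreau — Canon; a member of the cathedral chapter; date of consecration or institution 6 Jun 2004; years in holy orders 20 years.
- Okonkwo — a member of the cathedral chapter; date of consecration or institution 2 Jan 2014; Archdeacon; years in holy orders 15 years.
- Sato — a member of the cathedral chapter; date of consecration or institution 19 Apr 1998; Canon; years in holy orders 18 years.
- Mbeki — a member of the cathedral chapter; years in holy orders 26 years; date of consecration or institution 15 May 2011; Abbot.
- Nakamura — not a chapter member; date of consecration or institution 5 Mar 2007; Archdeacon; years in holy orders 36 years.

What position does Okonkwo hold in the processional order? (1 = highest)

3

By dignity: Mbeki (Abbot); then Beaumont, Okonkwo and Nakamura (Archdeacon); then Sato, Moreau and Kowalski (Canon).
Among Beaumont, Okonkwo and Nakamura, a member of the cathedral chapter before not a chapter member: Beaumont and Okonkwo (a member of the cathedral chapter) before Nakamura (not a chapter member).
Among Beaumont and Okonkwo, by years in holy orders (lower first): Beaumont (4 years) before Okonkwo (15 years).
Sato, Moreau and Kowalski are each a member of the cathedral chapter, so the next rule applies.
Among Sato, Moreau and Kowalski, by years in holy orders (lower first): Sato (18 years) before Moreau (20 years) before Kowalski (25 years).
Order: Mbeki, Beaumont, Okonkwo, Nakamura, Sato, Moreau, Kowalski. So position 3.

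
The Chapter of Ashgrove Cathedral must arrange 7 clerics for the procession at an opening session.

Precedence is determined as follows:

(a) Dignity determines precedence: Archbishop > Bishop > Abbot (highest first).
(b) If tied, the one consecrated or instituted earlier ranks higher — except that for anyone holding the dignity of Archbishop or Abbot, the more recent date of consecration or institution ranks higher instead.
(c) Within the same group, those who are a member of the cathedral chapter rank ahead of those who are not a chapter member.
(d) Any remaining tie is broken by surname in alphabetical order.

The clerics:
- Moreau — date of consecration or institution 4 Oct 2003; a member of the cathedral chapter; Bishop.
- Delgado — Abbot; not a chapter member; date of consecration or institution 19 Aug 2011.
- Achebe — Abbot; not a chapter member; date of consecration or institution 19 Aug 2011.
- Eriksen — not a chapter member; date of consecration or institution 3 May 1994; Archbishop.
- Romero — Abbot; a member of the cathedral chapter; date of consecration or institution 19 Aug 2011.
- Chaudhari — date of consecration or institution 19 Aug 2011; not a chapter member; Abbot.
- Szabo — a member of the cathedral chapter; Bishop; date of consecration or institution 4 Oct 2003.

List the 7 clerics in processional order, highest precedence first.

Eriksen, Moreau, Szabo, Romero, Achebe, Chaudhari, Delgado

By dignity: Eriksen (Archbishop); then Moreau and Szabo (Bishop); then Romero, Achebe, Chaudhari and Delgado (Abbot).
Moreau and Szabo both have date of consecration or institution 4 Oct 2003, so the next rule applies.
Moreau and Szabo are each a member of the cathedral chapter, so the next rule applies.
Among Moreau and Szabo, alphabetically by surname: Moreau before Szabo.
Romero, Achebe, Chaudhari and Delgado all have date of consecration or institution 19 Aug 2011, so the next rule applies.
Among Romero, Achebe, Chaudhari and Delgado, a member of the cathedral chapter before not a chapter member: Romero (a member of the cathedral chapter) before Achebe, Chaudhari and Delgado (not a chapter member).
Among Achebe, Chaudhari and Delgado, alphabetically by surname: Achebe before Chaudhari before Delgado.
Full order: Eriksen, Moreau, Szabo, Romero, Achebe, Chaudhari, Delgado.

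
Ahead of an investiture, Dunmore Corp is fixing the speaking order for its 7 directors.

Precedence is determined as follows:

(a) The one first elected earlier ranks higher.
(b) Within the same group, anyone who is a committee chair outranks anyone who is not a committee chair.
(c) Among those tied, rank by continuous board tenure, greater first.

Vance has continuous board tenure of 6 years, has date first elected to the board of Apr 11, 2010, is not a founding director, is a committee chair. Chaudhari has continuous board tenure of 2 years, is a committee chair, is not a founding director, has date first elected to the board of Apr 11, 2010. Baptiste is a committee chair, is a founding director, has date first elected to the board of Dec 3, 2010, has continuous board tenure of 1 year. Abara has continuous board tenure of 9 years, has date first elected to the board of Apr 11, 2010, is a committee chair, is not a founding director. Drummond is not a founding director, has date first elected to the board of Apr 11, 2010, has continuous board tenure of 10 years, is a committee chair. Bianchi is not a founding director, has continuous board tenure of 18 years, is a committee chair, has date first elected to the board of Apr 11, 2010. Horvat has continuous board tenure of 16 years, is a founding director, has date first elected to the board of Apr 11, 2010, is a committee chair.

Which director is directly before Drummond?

Horvat

By date first elected to the board (earlier first): Bianchi, Horvat, Drummond, Abara, Vance and Chaudhari (each Apr 11, 2010); then Baptiste (Dec 3, 2010).
Bianchi, Horvat, Drummond, Abara, Vance and Chaudhari are each a committee chair, so the next rule applies.
Among Bianchi, Horvat, Drummond, Abara, Vance and Chaudhari, by continuous board tenure (higher first): Bianchi (18 years) before Horvat (16 years) before Drummond (10 years) before Abara (9 years) before Vance (6 years) before Chaudhari (2 years).
Order: Bianchi, Horvat, Drummond, Abara, Vance, Chaudhari, Baptiste.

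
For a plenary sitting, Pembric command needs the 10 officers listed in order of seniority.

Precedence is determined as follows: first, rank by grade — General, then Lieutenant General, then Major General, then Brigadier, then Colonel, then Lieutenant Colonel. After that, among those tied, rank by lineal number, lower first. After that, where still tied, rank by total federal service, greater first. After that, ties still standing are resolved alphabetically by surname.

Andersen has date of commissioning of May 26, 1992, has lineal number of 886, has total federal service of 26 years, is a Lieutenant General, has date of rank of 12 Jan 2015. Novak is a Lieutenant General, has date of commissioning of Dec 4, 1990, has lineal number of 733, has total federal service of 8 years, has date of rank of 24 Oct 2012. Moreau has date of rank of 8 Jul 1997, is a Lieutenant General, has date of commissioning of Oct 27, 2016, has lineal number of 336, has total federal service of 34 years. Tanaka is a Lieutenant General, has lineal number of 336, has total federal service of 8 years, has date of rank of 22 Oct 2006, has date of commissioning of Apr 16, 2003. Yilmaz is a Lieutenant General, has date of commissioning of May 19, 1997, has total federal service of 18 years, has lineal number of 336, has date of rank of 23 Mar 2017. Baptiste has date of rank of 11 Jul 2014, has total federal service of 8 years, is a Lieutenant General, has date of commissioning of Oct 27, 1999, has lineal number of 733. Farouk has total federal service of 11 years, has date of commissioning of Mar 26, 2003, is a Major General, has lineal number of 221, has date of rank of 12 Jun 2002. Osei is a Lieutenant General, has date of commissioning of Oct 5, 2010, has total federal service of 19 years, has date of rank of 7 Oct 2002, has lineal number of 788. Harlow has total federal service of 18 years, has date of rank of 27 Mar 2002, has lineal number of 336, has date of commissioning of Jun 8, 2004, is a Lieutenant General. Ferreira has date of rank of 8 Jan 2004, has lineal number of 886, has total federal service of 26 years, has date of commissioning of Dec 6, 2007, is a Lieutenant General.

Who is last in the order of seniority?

Farouk

By grade: Moreau, Harlow, Yilmaz, Tanaka, Baptiste, Novak, Osei, Andersen and Ferreira (Lieutenant General); then Farouk (Major General).
Among Moreau, Harlow, Yilmaz, Tanaka, Baptiste, Novak, Osei, Andersen and Ferreira, by lineal number (lower first): Moreau, Harlow, Yilmaz and Tanaka (336) before Baptiste and Novak (733) before Osei (788) before Andersen and Ferreira (886).
Among Moreau, Harlow, Yilmaz and Tanaka, by total federal service (higher first): Moreau (34 years) before Harlow and Yilmaz (18 years) before Tanaka (8 years).
Among Harlow and Yilmaz, alphabetically by surname: Harlow before Yilmaz.
Baptiste and Novak both have total federal service 8 years, so the next rule applies.
Among Baptiste and Novak, alphabetically by surname: Baptiste before Novak.
Andersen and Ferreira both have total federal service 26 years, so the next rule applies.
Among Andersen and Ferreira, alphabetically by surname: Andersen before Ferreira.
Order: Moreau, Harlow, Yilmaz, Tanaka, Baptiste, Novak, Osei, Andersen, Ferreira, Farouk.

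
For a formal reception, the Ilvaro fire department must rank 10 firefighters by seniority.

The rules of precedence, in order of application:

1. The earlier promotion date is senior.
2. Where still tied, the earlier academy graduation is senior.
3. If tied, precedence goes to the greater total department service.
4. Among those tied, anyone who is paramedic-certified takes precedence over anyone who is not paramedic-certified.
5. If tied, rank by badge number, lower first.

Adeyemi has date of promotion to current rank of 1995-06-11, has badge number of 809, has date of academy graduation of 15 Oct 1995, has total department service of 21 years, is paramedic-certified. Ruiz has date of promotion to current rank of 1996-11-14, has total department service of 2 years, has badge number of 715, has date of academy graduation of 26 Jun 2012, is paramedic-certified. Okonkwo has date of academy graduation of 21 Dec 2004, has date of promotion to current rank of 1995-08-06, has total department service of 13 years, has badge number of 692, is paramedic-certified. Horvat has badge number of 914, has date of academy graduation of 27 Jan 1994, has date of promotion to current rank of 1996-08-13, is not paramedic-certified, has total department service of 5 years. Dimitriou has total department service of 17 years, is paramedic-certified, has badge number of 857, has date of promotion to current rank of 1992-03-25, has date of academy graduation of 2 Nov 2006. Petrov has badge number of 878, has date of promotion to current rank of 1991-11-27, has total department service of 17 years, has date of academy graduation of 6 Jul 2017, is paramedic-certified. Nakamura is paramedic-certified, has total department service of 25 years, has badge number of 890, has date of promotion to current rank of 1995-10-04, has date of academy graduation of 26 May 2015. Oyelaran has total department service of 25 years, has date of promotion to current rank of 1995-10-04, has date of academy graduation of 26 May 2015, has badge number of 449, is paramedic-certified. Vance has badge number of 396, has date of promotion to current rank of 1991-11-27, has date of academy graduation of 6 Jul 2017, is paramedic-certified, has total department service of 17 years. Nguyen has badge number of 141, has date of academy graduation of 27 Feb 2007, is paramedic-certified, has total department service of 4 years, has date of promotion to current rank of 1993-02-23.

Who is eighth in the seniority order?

By date of promotion to current rank (earlier first): Vance and Petrov (both 1991-11-27); then Dimitriou (1992-03-25); then Nguyen (1993-02-23); then Adeyemi (1995-06-11); then Okonkwo (1995-08-06); then Oyelaran and Nakamura (both 1995-10-04); then Horvat (1996-08-13); then Ruiz (1996-11-14).
Vance and Petrov both have date of academy graduation 6 Jul 2017, so the next rule applies.
Vance and Petrov both have total department service 17 years, so the next rule applies.
Vance and Petrov are each paramedic-certified, so the next rule applies.
Among Vance and Petrov, by badge number (lower first): Vance (396) before Petrov (878).
Oyelaran and Nakamura both have date of academy graduation 26 May 2015, so the next rule applies.
Oyelaran and Nakamura both have total department service 25 years, so the next rule applies.
Oyelaran and Nakamura are each paramedic-certified, so the next rule applies.
Among Oyelaran and Nakamura, by badge number (lower first): Oyelaran (449) before Nakamura (890).
Order: Vance, Petrov, Dimitriou, Nguyen, Adeyemi, Okonkwo, Oyelaran, Nakamura, Horvat, Ruiz.

Nakamura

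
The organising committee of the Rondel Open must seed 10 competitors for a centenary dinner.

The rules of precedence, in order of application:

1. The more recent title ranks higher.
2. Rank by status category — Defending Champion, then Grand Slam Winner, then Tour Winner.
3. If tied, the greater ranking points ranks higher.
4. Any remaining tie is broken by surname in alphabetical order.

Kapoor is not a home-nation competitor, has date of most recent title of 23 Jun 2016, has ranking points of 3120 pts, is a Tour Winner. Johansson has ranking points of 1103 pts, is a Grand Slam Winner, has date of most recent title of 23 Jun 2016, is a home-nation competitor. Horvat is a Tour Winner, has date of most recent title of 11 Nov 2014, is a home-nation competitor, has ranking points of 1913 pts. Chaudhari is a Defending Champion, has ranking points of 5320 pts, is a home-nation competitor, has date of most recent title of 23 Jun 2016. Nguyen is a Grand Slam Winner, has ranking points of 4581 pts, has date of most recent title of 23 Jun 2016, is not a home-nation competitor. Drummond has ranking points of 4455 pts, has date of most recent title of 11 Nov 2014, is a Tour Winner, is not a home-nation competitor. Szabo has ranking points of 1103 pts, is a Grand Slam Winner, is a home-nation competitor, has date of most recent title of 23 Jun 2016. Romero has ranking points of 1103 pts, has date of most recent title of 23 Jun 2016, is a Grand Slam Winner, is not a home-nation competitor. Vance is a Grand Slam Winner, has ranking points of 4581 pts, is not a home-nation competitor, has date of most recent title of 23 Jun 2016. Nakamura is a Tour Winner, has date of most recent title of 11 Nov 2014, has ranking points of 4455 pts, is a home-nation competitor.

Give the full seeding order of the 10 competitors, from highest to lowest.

By date of most recent title (later first): Chaudhari, Nguyen, Vance, Johansson, Romero, Szabo and Kapoor (each 23 Jun 2016); then Drummond, Nakamura and Horvat (each 11 Nov 2014).
Among Chaudhari, Nguyen, Vance, Johansson, Romero, Szabo and Kapoor, by status category: Chaudhari (Defending Champion) before Nguyen, Vance, Johansson, Romero and Szabo (Grand Slam Winner) before Kapoor (Tour Winner).
Among Nguyen, Vance, Johansson, Romero and Szabo, by ranking points (higher first): Nguyen and Vance (4581 pts) before Johansson, Romero and Szabo (1103 pts).
Among Nguyen and Vance, alphabetically by surname: Nguyen before Vance.
Among Johansson, Romero and Szabo, alphabetically by surname: Johansson before Romero before Szabo.
Drummond, Nakamura and Horvat are each Tour Winner, so the next rule applies.
Among Drummond, Nakamura and Horvat, by ranking points (higher first): Drummond and Nakamura (4455 pts) before Horvat (1913 pts).
Among Drummond and Nakamura, alphabetically by surname: Drummond before Nakamura.
Full order: Chaudhari, Nguyen, Vance, Johansson, Romero, Szabo, Kapoor, Drummond, Nakamura, Horvat.

Chaudhari, Nguyen, Vance, Johansson, Romero, Szabo, Kapoor, Drummond, Nakamura, Horvat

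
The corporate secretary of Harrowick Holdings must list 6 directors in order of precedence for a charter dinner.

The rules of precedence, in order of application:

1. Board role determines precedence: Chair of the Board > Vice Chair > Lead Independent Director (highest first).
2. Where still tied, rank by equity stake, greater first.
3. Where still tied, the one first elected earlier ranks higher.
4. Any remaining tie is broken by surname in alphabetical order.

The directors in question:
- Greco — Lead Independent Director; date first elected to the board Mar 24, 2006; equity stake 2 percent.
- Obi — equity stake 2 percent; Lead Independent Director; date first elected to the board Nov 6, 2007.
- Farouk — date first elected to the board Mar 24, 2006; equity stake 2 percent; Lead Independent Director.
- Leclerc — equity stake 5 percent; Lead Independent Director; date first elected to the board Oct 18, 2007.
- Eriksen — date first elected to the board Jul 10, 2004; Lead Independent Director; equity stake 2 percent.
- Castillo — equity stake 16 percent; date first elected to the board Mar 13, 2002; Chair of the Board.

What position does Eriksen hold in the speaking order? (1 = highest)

By board role: Castillo (Chair of the Board); then Leclerc, Eriksen, Farouk, Greco and Obi (Lead Independent Director).
Among Leclerc, Eriksen, Farouk, Greco and Obi, by equity stake (higher first): Leclerc (5 percent) before Eriksen, Farouk, Greco and Obi (2 percent).
Among Eriksen, Farouk, Greco and Obi, by date first elected to the board (earlier first): Eriksen (Jul 10, 2004) before Farouk and Greco (Mar 24, 2006) before Obi (Nov 6, 2007).
Among Farouk and Greco, alphabetically by surname: Farouk before Greco.
Order: Castillo, Leclerc, Eriksen, Farouk, Greco, Obi. So position 3.

3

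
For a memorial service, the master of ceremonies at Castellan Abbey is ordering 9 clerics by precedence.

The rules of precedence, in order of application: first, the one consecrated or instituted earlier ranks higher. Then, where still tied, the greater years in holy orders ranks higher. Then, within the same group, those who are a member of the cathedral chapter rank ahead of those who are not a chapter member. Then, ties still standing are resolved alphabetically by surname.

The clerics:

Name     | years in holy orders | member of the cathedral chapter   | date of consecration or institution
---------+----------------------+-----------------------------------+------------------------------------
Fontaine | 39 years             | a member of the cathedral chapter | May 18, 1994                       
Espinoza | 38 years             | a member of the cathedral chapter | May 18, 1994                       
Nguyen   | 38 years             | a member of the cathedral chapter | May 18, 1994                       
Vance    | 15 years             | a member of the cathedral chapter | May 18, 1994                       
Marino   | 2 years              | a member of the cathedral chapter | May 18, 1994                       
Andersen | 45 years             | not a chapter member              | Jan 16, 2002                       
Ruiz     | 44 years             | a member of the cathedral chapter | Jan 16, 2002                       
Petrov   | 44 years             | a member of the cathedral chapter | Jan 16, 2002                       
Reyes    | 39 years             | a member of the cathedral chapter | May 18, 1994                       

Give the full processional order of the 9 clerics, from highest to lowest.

Fontaine, Reyes, Espinoza, Nguyen, Vance, Marino, Andersen, Petrov, Ruiz

By date of consecration or institution (earlier first): Fontaine, Reyes, Espinoza, Nguyen, Vance and Marino (each May 18, 1994); then Andersen, Petrov and Ruiz (each Jan 16, 2002).
Among Fontaine, Reyes, Espinoza, Nguyen, Vance and Marino, by years in holy orders (higher first): Fontaine and Reyes (39 years) before Espinoza and Nguyen (38 years) before Vance (15 years) before Marino (2 years).
Fontaine and Reyes are each a member of the cathedral chapter, so the next rule applies.
Among Fontaine and Reyes, alphabetically by surname: Fontaine before Reyes.
Espinoza and Nguyen are each a member of the cathedral chapter, so the next rule applies.
Among Espinoza and Nguyen, alphabetically by surname: Espinoza before Nguyen.
Among Andersen, Petrov and Ruiz, by years in holy orders (higher first): Andersen (45 years) before Petrov and Ruiz (44 years).
Petrov and Ruiz are each a member of the cathedral chapter, so the next rule applies.
Among Petrov and Ruiz, alphabetically by surname: Petrov before Ruiz.
Full order: Fontaine, Reyes, Espinoza, Nguyen, Vance, Marino, Andersen, Petrov, Ruiz.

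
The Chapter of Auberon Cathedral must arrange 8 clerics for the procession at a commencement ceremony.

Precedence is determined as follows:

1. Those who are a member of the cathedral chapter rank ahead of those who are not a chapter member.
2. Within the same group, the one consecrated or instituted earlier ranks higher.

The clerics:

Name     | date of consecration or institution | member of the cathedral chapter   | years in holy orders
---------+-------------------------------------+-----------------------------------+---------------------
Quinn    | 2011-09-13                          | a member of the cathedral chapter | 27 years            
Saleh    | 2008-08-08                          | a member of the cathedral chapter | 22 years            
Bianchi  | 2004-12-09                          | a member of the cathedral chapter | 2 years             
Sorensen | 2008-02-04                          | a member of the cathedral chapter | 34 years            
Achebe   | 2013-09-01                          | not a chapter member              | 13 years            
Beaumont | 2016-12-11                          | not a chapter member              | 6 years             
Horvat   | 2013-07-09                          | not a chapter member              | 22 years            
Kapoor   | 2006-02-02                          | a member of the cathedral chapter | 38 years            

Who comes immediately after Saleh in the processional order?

Quinn

By the first rule: Bianchi, Kapoor, Sorensen, Saleh and Quinn (each a member of the cathedral chapter); then Horvat, Achebe and Beaumont (each not a chapter member).
Among Bianchi, Kapoor, Sorensen, Saleh and Quinn, by date of consecration or institution (earlier first): Bianchi (2004-12-09) before Kapoor (2006-02-02) before Sorensen (2008-02-04) before Saleh (2008-08-08) before Quinn (2011-09-13).
Among Horvat, Achebe and Beaumont, by date of consecration or institution (earlier first): Horvat (2013-07-09) before Achebe (2013-09-01) before Beaumont (2016-12-11).
Order: Bianchi, Kapoor, Sorensen, Saleh, Quinn, Horvat, Achebe, Beaumont.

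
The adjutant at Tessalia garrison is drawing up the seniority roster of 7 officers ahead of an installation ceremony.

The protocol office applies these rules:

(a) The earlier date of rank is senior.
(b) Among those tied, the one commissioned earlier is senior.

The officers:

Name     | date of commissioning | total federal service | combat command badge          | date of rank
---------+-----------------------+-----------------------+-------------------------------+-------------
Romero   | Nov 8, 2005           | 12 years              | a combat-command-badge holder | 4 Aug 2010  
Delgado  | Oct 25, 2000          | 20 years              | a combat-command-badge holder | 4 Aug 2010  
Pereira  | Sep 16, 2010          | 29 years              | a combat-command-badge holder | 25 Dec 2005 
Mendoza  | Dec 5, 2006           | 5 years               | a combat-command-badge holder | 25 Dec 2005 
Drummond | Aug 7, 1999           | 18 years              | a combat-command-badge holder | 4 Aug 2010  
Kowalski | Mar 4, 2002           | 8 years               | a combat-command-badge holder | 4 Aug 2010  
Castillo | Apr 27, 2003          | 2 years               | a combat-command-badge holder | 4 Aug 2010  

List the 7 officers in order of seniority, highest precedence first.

Mendoza, Pereira, Drummond, Delgado, Kowalski, Castillo, Romero

By date of rank (earlier first): Mendoza and Pereira (both 25 Dec 2005); then Drummond, Delgado, Kowalski, Castillo and Romero (each 4 Aug 2010).
Among Mendoza and Pereira, by date of commissioning (earlier first): Mendoza (Dec 5, 2006) before Pereira (Sep 16, 2010).
Among Drummond, Delgado, Kowalski, Castillo and Romero, by date of commissioning (earlier first): Drummond (Aug 7, 1999) before Delgado (Oct 25, 2000) before Kowalski (Mar 4, 2002) before Castillo (Apr 27, 2003) before Romero (Nov 8, 2005).
Full order: Mendoza, Pereira, Drummond, Delgado, Kowalski, Castillo, Romero.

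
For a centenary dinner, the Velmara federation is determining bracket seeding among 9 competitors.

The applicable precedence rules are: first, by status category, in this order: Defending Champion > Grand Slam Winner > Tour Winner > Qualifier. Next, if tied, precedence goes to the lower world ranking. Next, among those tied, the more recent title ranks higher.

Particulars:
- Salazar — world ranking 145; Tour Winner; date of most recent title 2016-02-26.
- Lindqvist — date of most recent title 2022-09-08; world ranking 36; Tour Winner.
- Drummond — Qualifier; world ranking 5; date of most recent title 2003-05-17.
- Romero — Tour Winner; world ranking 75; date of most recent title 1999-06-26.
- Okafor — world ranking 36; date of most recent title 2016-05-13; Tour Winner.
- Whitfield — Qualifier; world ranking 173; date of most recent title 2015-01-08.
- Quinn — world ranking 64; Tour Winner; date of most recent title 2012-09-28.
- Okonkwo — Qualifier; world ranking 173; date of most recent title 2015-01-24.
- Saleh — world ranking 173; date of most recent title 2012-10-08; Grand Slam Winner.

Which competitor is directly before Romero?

By status category: Saleh (Grand Slam Winner); then Lindqvist, Okafor, Quinn, Romero and Salazar (Tour Winner); then Drummond, Okonkwo and Whitfield (Qualifier).
Among Lindqvist, Okafor, Quinn, Romero and Salazar, by world ranking (lower first): Lindqvist and Okafor (36) before Quinn (64) before Romero (75) before Salazar (145).
Among Lindqvist and Okafor, by date of most recent title (later first): Lindqvist (2022-09-08) before Okafor (2016-05-13).
Among Drummond, Okonkwo and Whitfield, by world ranking (lower first): Drummond (5) before Okonkwo and Whitfield (173).
Among Okonkwo and Whitfield, by date of most recent title (later first): Okonkwo (2015-01-24) before Whitfield (2015-01-08).
Order: Saleh, Lindqvist, Okafor, Quinn, Romero, Salazar, Drummond, Okonkwo, Whitfield.

Quinn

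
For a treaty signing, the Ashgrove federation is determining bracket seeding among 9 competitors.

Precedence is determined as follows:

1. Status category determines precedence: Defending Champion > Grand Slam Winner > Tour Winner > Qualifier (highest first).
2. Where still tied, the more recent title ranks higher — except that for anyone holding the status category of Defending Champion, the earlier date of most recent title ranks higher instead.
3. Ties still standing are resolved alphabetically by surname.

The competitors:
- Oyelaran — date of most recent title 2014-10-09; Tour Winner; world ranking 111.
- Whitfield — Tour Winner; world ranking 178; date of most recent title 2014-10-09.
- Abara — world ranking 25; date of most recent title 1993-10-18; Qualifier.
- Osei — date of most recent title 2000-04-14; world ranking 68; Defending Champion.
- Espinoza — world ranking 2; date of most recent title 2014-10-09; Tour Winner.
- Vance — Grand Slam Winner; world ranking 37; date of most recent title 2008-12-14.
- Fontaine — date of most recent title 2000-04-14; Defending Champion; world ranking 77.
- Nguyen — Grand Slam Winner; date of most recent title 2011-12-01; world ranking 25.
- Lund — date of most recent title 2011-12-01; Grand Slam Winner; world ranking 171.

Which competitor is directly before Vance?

Nguyen

By status category: Fontaine and Osei (Defending Champion); then Lund, Nguyen and Vance (Grand Slam Winner); then Espinoza, Oyelaran and Whitfield (Tour Winner); then Abara (Qualifier).
Fontaine and Osei both have date of most recent title 2000-04-14, so the next rule applies.
Among Fontaine and Osei, alphabetically by surname: Fontaine before Osei.
Among Lund, Nguyen and Vance, by date of most recent title (later first): Lund and Nguyen (2011-12-01) before Vance (2008-12-14).
Among Lund and Nguyen, alphabetically by surname: Lund before Nguyen.
Espinoza, Oyelaran and Whitfield all have date of most recent title 2014-10-09, so the next rule applies.
Among Espinoza, Oyelaran and Whitfield, alphabetically by surname: Espinoza before Oyelaran before Whitfield.
Order: Fontaine, Osei, Lund, Nguyen, Vance, Espinoza, Oyelaran, Whitfield, Abara.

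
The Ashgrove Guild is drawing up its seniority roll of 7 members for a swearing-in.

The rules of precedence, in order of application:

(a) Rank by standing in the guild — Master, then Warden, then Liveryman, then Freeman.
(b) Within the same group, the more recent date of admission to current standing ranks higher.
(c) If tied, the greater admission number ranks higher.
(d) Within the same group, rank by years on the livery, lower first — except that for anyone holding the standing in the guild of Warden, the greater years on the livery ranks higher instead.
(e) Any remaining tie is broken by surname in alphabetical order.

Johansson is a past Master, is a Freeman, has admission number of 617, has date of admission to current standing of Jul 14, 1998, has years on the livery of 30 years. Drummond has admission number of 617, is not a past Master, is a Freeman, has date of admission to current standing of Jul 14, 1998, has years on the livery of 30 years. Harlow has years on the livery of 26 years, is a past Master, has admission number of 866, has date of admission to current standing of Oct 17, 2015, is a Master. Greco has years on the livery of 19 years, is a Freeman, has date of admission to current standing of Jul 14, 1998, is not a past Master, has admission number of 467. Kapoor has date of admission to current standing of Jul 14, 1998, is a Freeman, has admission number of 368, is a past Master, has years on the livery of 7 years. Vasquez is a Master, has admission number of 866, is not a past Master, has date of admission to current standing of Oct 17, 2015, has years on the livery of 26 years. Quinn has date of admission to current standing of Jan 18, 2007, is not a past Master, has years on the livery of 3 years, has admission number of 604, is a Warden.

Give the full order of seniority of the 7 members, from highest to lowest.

By standing in the guild: Harlow and Vasquez (Master); then Quinn (Warden); then Drummond, Johansson, Greco and Kapoor (Freeman).
Harlow and Vasquez both have date of admission to current standing Oct 17, 2015, so the next rule applies.
Harlow and Vasquez both have admission number 866, so the next rule applies.
Harlow and Vasquez both have years on the livery 26 years, so the next rule applies.
Among Harlow and Vasquez, alphabetically by surname: Harlow before Vasquez.
Drummond, Johansson, Greco and Kapoor all have date of admission to current standing Jul 14, 1998, so the next rule applies.
Among Drummond, Johansson, Greco and Kapoor, by admission number (higher first): Drummond and Johansson (617) before Greco (467) before Kapoor (368).
Drummond and Johansson both have years on the livery 30 years, so the next rule applies.
Among Drummond and Johansson, alphabetically by surname: Drummond before Johansson.
Full order: Harlow, Vasquez, Quinn, Drummond, Johansson, Greco, Kapoor.

Harlow, Vasquez, Quinn, Drummond, Johansson, Greco, Kapoor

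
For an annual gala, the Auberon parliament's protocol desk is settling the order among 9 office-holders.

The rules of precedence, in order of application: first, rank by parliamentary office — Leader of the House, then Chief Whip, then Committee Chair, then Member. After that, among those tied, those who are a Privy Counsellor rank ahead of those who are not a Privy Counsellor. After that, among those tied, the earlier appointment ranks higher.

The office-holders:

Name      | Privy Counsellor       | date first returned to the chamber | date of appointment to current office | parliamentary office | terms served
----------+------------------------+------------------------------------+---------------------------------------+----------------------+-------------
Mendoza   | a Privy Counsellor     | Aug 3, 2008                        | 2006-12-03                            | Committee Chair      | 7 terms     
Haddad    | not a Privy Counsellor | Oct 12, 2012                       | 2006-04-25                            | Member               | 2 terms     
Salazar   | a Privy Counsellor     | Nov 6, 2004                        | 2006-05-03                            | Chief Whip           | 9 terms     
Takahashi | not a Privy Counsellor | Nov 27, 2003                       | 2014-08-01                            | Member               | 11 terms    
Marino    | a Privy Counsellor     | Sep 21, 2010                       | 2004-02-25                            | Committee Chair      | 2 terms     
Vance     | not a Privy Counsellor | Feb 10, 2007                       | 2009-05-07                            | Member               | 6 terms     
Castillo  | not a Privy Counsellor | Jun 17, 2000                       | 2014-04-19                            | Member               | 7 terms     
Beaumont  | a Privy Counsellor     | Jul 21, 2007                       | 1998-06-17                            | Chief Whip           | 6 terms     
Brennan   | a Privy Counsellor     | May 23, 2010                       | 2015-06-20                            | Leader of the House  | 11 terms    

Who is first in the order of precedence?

Brennan

By parliamentary office: Brennan (Leader of the House); then Beaumont and Salazar (Chief Whip); then Marino and Mendoza (Committee Chair); then Haddad, Vance, Castillo and Takahashi (Member).
Beaumont and Salazar are each a Privy Counsellor, so the next rule applies.
Among Beaumont and Salazar, by date of appointment to current office (earlier first): Beaumont (1998-06-17) before Salazar (2006-05-03).
Marino and Mendoza are each a Privy Counsellor, so the next rule applies.
Among Marino and Mendoza, by date of appointment to current office (earlier first): Marino (2004-02-25) before Mendoza (2006-12-03).
Haddad, Vance, Castillo and Takahashi are each not a Privy Counsellor, so the next rule applies.
Among Haddad, Vance, Castillo and Takahashi, by date of appointment to current office (earlier first): Haddad (2006-04-25) before Vance (2009-05-07) before Castillo (2014-04-19) before Takahashi (2014-08-01).
Order: Brennan, Beaumont, Salazar, Marino, Mendoza, Haddad, Vance, Castillo, Takahashi.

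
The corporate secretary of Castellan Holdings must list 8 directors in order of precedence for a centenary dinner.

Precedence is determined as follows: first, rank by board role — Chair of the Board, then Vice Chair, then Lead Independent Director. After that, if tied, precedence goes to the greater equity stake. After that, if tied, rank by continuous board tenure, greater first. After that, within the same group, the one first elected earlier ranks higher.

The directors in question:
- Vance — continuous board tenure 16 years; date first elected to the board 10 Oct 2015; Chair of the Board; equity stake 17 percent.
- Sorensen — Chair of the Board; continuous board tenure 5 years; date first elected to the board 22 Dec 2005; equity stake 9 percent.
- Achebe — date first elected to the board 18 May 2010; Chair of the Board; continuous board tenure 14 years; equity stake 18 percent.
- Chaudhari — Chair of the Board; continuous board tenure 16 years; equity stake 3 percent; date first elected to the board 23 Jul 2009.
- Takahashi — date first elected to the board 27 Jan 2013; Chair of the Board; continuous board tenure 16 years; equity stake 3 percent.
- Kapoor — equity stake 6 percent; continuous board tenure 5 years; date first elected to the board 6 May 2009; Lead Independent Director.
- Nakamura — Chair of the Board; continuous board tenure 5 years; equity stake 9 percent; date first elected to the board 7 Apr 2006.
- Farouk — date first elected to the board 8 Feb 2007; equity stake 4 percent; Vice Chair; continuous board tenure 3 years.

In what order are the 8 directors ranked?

By board role: Achebe, Vance, Sorensen, Nakamura, Chaudhari and Takahashi (Chair of the Board); then Farouk (Vice Chair); then Kapoor (Lead Independent Director).
Among Achebe, Vance, Sorensen, Nakamura, Chaudhari and Takahashi, by equity stake (higher first): Achebe (18 percent) before Vance (17 percent) before Sorensen and Nakamura (9 percent) before Chaudhari and Takahashi (3 percent).
Sorensen and Nakamura both have continuous board tenure 5 years, so the next rule applies.
Among Sorensen and Nakamura, by date first elected to the board (earlier first): Sorensen (22 Dec 2005) before Nakamura (7 Apr 2006).
Chaudhari and Takahashi both have continuous board tenure 16 years, so the next rule applies.
Among Chaudhari and Takahashi, by date first elected to the board (earlier first): Chaudhari (23 Jul 2009) before Takahashi (27 Jan 2013).
Full order: Achebe, Vance, Sorensen, Nakamura, Chaudhari, Takahashi, Farouk, Kapoor.

Achebe, Vance, Sorensen, Nakamura, Chaudhari, Takahashi, Farouk, Kapoor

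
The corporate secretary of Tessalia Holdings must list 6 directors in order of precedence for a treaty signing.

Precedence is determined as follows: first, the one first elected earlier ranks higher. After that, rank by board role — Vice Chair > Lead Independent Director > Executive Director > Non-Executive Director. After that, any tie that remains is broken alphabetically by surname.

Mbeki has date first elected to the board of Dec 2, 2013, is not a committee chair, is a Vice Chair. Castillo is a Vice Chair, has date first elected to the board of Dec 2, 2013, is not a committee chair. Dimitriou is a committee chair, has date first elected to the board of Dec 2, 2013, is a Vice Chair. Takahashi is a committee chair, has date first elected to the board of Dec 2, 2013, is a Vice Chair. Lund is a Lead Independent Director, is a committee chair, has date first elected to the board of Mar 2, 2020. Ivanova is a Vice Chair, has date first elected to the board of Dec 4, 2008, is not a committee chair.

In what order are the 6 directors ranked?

By date first elected to the board (earlier first): Ivanova (Dec 4, 2008); then Castillo, Dimitriou, Mbeki and Takahashi (each Dec 2, 2013); then Lund (Mar 2, 2020).
Castillo, Dimitriou, Mbeki and Takahashi are each Vice Chair, so the next rule applies.
Among Castillo, Dimitriou, Mbeki and Takahashi, alphabetically by surname: Castillo before Dimitriou before Mbeki before Takahashi.
Full order: Ivanova, Castillo, Dimitriou, Mbeki, Takahashi, Lund.

Ivanova, Castillo, Dimitriou, Mbeki, Takahashi, Lund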